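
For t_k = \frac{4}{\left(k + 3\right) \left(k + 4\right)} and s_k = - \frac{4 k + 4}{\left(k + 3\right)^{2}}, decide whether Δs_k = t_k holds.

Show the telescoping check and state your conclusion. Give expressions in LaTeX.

s_(k+1) = 4*(-k - 2)/(k + 4)**2
s_(k+1) − s_k = 4*(k**2 + 3*k - 2)/(k**4 + 14*k**3 + 73*k**2 + 168*k + 144)
(s_(k+1) − s_k) − t_k = 8*(-2*k - 7)/(k**4 + 14*k**3 + 73*k**2 + 168*k + 144)

Invalid: residual \frac{8 \left(- 2 k - 7\right)}{k^{4} + 14 k^{3} + 73 k^{2} + 168 k + 144} ≠ 0.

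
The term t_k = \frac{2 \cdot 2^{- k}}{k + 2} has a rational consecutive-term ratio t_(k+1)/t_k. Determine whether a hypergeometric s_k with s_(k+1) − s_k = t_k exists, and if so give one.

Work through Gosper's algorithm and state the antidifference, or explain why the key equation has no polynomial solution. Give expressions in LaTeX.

Compute t_(k+1)/t_k: get (k + 2)/(2*(k + 3)).
Take A(k)=k/2 + 1, B(k)=k + 3, C(k)=1.
Solve (k/2 + 1)·f(k+1) − (k + 2)·f(k) = 1.
Degrees (1,1,0) ⇒ d ≤ -1.
Bound -1 < 0, so the key equation has no polynomial solution.

no hypergeometric antidifference exists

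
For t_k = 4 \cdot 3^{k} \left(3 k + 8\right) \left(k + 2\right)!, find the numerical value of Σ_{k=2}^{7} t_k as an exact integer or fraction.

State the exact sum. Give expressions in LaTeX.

t_(k+1)/t_k = 3*(k + 3)*(3*k + 11)/(3*k + 8).
Factor: A=3*k + 9; B=1; C=k + 8/3.
Key eq: (3*k + 9)·f(k+1) = (1)·f(k) + (k + 8/3).
Degrees (1,0,1) ⇒ d ≤ 0.
Match coefficients ⇒ f(k) = 1/3.
Then R = B(k−1)f/C = 1/(3*k + 8), so s_k = R(k)·t_k = 4*3**k*factorial(k + 2).
Δs = 4*3**k*(3*k + 8)*factorial(k + 2), as required.
Evaluate s at k=8 and k=2: 95234227200 and 864; difference 95234226336.

Σ = 95234226336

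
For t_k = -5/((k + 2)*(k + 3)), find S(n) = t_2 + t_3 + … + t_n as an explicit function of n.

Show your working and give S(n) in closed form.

S(n) = 5*(1 - n)/(4*(n + 3))

Ratio r(k) = (k + 2)/(k + 4).
Take A(k)=k + 2, B(k)=k + 4, C(k)=1.
Set up (k + 2)·f(k+1) − (k + 3)·f(k) − (1) = 0.
deg f ≤ 1 (via 1,1,0).
Solving with deg f ≤ 1: f(k) = k/2.
Certificate R = B(k−1)f/C = k*(k + 3)/2 gives s_k = -5*k/(2*k + 4).
Δs = -5/(k**2 + 5*k + 6), as required.
Telescope: S(n) = s_(n+1) − s_(2) = 5*(-n - 1)/(2*(n + 3)) − (-5/4) = 5*(1 - n)/(4*(n + 3)).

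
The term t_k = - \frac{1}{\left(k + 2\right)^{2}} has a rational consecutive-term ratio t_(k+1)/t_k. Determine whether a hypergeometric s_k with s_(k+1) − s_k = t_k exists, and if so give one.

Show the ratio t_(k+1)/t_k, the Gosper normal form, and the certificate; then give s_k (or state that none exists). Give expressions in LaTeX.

r(k) = (k + 2)**2/(k + 3)**2 after simplifying.
Normal form (A,B,C) = (k**2 + 4*k + 4, k**2 + 6*k + 9, 1).
Solve (k**2 + 4*k + 4)·f(k+1) − (k**2 + 4*k + 4)·f(k) = 1.
Bound: deg f ≤ 0.
Generic f = c0 gives residual -1; -1 = 0 cannot hold, so t_k is not Gosper-summable.

none (Gosper's algorithm certifies no s_k)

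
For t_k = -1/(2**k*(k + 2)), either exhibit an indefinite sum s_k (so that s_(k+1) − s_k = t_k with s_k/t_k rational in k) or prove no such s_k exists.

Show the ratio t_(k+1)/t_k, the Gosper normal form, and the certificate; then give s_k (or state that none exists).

Ratio r(k) = (k + 2)/(2*(k + 3)).
So A=k/2 + 1 and B=k + 3, with C=1.
Set up (k/2 + 1)·f(k+1) − (k + 2)·f(k) − (1) = 0.
From deg A=1, deg B=1, deg C=0: d=-1.
Negative degree bound (-1): no f exists, t_k not Gosper-summable.

not Gosper-summable; s_k does not exist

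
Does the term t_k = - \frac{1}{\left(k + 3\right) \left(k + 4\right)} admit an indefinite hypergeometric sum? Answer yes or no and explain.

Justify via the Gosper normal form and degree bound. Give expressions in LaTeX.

t_(k+1)/t_k = (k + 3)/(k + 5).
So A=k + 3 and B=k + 5, with C=1.
f must satisfy (k + 3)·f(k+1) − (k + 4)·f(k) = 1.
Bound: deg f ≤ 1.
Coefficient equations give f(k) = k/3.
So s_k = (B(k−1)f/C)·t_k = (k*(k + 4)/3)·t_k = -k/(3*k + 9).
Verify: -1/(k**2 + 7*k + 12) matches t_k.

Yes. s_k = - \frac{k}{3 k + 9}.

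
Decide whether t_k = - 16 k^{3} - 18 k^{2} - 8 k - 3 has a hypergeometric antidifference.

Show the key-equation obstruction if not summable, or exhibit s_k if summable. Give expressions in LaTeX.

Yes. s_k = k \left(- 4 k^{3} + 2 k^{2} + k - 2\right).

The ratio is (16*k**3 + 66*k**2 + 92*k + 45)/(16*k**3 + 18*k**2 + 8*k + 3).
A = 1, B = 1, C = k**3 + 9*k**2/8 + k/2 + 3/16.
Solve (1)·f(k+1) − (1)·f(k) = k**3 + 9*k**2/8 + k/2 + 3/16.
Degrees (0,0,3) ⇒ d ≤ 4.
Solving with deg f ≤ 4: f(k) = k*(4*k**3 - 2*k**2 - k + 2)/16.
R(k) = B(k−1)·f(k)/C(k) = k*(4*k**3 - 2*k**2 - k + 2)/(16*k**3 + 18*k**2 + 8*k + 3); s_k = R·t_k = k*(-4*k**3 + 2*k**2 + k - 2).
Verify: -16*k**3 - 18*k**2 - 8*k - 3 matches t_k.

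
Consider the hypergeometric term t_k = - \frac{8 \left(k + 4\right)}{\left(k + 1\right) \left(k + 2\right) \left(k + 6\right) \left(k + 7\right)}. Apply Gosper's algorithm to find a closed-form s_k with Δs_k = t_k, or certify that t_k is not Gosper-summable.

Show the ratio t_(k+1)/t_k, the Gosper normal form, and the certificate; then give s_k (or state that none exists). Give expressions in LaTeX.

s_k = \frac{2 k \left(- k - 7\right)}{3 \left(k^{2} + 7 k + 6\right)}

r(k) = (k + 1)*(k + 5)*(k + 6)/((k + 3)*(k + 4)*(k + 8)) after simplifying.
Take A(k)=k + 1, B(k)=k + 8, C(k)=k**4 + 16*k**3 + 95*k**2 + 248*k + 240.
Solve (k + 1)·f(k+1) − (k + 7)·f(k) = k**4 + 16*k**3 + 95*k**2 + 248*k + 240.
From deg A=1, deg B=1, deg C=4: d=6.
A polynomial solution: f(k) = k*(k + 2)*(k + 3)*(k + 4)*(k + 5)*(k + 7)/12.
So s_k = (B(k−1)f/C)·t_k = (k*(k + 2)*(k + 7)**2/(12*(k + 4)))·t_k = 2*k*(-k - 7)/(3*(k**2 + 7*k + 6)).
Check: Δs_k = 8*(-k - 4)/(k**4 + 16*k**3 + 83*k**2 + 152*k + 84). ✓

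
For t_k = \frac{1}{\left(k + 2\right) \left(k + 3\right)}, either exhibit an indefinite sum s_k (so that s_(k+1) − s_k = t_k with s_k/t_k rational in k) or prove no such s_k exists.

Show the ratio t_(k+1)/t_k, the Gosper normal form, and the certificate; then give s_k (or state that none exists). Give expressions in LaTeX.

Compute t_(k+1)/t_k: get (k + 2)/(k + 4).
Factor: A=k + 2; B=k + 4; C=1.
f must satisfy (k + 2)·f(k+1) − (k + 3)·f(k) = 1.
deg f ≤ 1 (via 1,1,0).
Solve for f: f(k) = k/2 (degree 1 ≤ 1).
So s_k = (B(k−1)f/C)·t_k = (k*(k + 3)/2)·t_k = k/(2*(k + 2)).
Check: Δs_k = 1/(k**2 + 5*k + 6). ✓

s_k = \frac{k}{2 \left(k + 2\right)}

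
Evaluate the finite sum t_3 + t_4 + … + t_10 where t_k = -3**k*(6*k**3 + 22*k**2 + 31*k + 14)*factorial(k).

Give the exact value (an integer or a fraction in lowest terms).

Compute t_(k+1)/t_k: get 3*(6*k**4 + 46*k**3 + 133*k**2 + 166*k + 73)/(6*k**3 + 22*k**2 + 31*k + 14).
A = 3*k + 3, B = 1, C = k**3 + 11*k**2/3 + 31*k/6 + 7/3.
Solve (3*k + 3)·f(k+1) − (1)·f(k) = k**3 + 11*k**2/3 + 31*k/6 + 7/3.
deg f ≤ 2 (via 1,0,3).
A polynomial solution: f(k) = (2*k**2 + 2*k + 1)/6.
Certificate R = B(k−1)f/C = (2*k**2 + 2*k + 1)/(6*k**3 + 22*k**2 + 31*k + 14) gives s_k = -3**k*(2*k**2 + 2*k + 1)*factorial(k).
Verify: -3**k*(6*k**3 + 22*k**2 + 31*k + 14)*factorial(k) matches t_k.
Telescoping: Σ = s_(11) − s_(3) = -1873852462944000 − (-4050) = -1873852462939950.

Σ = -1873852462939950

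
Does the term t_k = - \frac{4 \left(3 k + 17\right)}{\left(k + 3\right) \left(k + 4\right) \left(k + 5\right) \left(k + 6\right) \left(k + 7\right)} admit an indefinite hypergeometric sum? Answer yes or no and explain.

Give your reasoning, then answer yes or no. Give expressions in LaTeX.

Yes. s_k = \frac{k \left(- k^{2} - 13 k - 54\right)}{18 \left(k^{3} + 13 k^{2} + 54 k + 72\right)}.

The ratio is (k + 3)*(3*k + 20)/((k + 8)*(3*k + 17)).
Factor: A=k + 3; B=k + 8; C=k + 17/3.
Key eq: (k + 3)·f(k+1) = (k + 7)·f(k) + (k + 17/3).
deg f ≤ 4 (via 1,1,1).
A polynomial solution: f(k) = k*(k + 5)*(k**2 + 13*k + 54)/216.
So s_k = (B(k−1)f/C)·t_k = (k*(k + 5)*(k + 7)*(k**2 + 13*k + 54)/(72*(3*k + 17)))·t_k = k*(-k**2 - 13*k - 54)/(18*(k**3 + 13*k**2 + 54*k + 72)).
Verify: 4*(-3*k - 17)/(k**5 + 25*k**4 + 245*k**3 + 1175*k**2 + 2754*k + 2520) matches t_k.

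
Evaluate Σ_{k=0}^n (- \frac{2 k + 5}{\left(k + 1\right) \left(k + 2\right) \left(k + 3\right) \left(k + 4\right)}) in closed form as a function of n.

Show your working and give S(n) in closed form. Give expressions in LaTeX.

S(n) = \frac{- n^{2} - 6 n - 5}{3 \left(n^{2} + 6 n + 8\right)}

Compute t_(k+1)/t_k: get (k + 1)*(2*k + 7)/((k + 5)*(2*k + 5)).
Normal form (A,B,C) = (k + 1, k + 5, k + 5/2).
Solve (k + 1)·f(k+1) − (k + 4)·f(k) = k + 5/2.
Degrees (1,1,1) ⇒ d ≤ 3.
Match coefficients ⇒ f(k) = k*(k + 2)*(k + 4)/6.
Get s_k = R·t_k = k*(-k - 4)/(3*(k**2 + 4*k + 3)) with R(k) = B(k−1)f(k)/C(k) = k*(k + 2)*(k + 4)**2/(3*(2*k + 5)).
Δs = (-2*k - 5)/(k**4 + 10*k**3 + 35*k**2 + 50*k + 24), as required.
Σ_(k=0)^n t_k = s_(n+1) − s_(0) = ((-n**2 - 6*n - 5)/(3*(n**2 + 6*n + 8))) − (0), i.e. (-n**2 - 6*n - 5)/(3*(n**2 + 6*n + 8)).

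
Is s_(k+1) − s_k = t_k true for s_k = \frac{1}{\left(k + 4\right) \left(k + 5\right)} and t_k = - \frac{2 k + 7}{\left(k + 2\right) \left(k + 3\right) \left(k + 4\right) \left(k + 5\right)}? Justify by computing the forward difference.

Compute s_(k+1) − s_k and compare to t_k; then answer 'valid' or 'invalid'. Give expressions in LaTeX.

s_(k+1) = 1/((k + 5)*(k + 6))
s_(k+1) − s_k = -2/(k**3 + 15*k**2 + 74*k + 120)
(s_(k+1) − s_k) − t_k = 3*(3*k + 10)/(k**5 + 20*k**4 + 155*k**3 + 580*k**2 + 1044*k + 720)

Invalid: residual \frac{3 \left(3 k + 10\right)}{k^{5} + 20 k^{4} + 155 k^{3} + 580 k^{2} + 1044 k + 720} ≠ 0.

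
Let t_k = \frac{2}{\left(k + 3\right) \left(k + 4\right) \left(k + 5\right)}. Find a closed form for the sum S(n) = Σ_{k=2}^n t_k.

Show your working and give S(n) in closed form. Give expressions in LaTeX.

S(n) = \frac{n^{2} + 9 n - 10}{30 \left(n^{2} + 9 n + 20\right)}

Ratio r(k) = (k + 3)/(k + 6).
Normal form (A,B,C) = (k + 3, k + 6, 1).
Need (k + 3)·f(k+1) − (k + 5)·f(k) = 1.
From deg A=1, deg B=1, deg C=0: d=2.
A polynomial solution: f(k) = k*(k + 7)/24.
So s_k = (B(k−1)f/C)·t_k = (k*(k + 5)*(k + 7)/24)·t_k = k*(k + 7)/(12*(k + 3)*(k + 4)).
s_(k+1) − s_k = 2/(k**3 + 12*k**2 + 47*k + 60) = t_k.
s_(n+1) = (n**2 + 9*n + 8)/(12*(n**2 + 9*n + 20)) and s_(2) = 1/20, so S(n) = (n**2 + 9*n - 10)/(30*(n**2 + 9*n + 20)).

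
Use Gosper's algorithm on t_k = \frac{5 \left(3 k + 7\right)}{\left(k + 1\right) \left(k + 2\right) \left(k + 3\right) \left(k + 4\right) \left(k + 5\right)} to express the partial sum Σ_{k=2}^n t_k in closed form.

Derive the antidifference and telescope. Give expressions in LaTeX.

S(n) = \frac{n^{3} + 11 n^{2} + 38 n - 50}{18 \left(n^{3} + 11 n^{2} + 38 n + 40\right)}

Ratio r(k) = (k + 1)*(3*k + 10)/((k + 6)*(3*k + 7)).
Normal form (A,B,C) = (k + 1, k + 6, k + 7/3).
Key eq: (k + 1)·f(k+1) = (k + 5)·f(k) + (k + 7/3).
d = 4 from the (1,1,1) case.
Match coefficients ⇒ f(k) = k*(k + 2)*(k**2 + 8*k + 19)/36.
Then R = B(k−1)f/C = k*(k + 2)*(k + 5)*(k**2 + 8*k + 19)/(12*(3*k + 7)), so s_k = R(k)·t_k = 5*k*(k**2 + 8*k + 19)/(12*(k**3 + 8*k**2 + 19*k + 12)).
Verify: 5*(3*k + 7)/(k**5 + 15*k**4 + 85*k**3 + 225*k**2 + 274*k + 120) matches t_k.
Σ_(k=2)^n t_k = s_(n+1) − s_(2) = (5*(n**3 + 11*n**2 + 38*n + 28)/(12*(n**3 + 11*n**2 + 38*n + 40))) − (13/36), i.e. (n**3 + 11*n**2 + 38*n - 50)/(18*(n**3 + 11*n**2 + 38*n + 40)).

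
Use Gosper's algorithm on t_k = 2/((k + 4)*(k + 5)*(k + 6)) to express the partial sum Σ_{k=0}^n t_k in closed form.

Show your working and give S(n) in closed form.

Compute t_(k+1)/t_k: get (k + 4)/(k + 7).
Take A(k)=k + 4, B(k)=k + 7, C(k)=1.
Need (k + 4)·f(k+1) − (k + 6)·f(k) = 1.
From deg A=1, deg B=1, deg C=0: d=2.
Solve for f: f(k) = k*(k + 9)/40 (degree 2 ≤ 2).
Then R = B(k−1)f/C = k*(k + 6)*(k + 9)/40, so s_k = R(k)·t_k = k*(k + 9)/(20*(k + 4)*(k + 5)).
Δs = 2/(k**3 + 15*k**2 + 74*k + 120), as required.
Σ_(k=0)^n t_k = s_(n+1) − s_(0) = ((n**2 + 11*n + 10)/(20*(n**2 + 11*n + 30))) − (0), i.e. (n**2 + 11*n + 10)/(20*(n**2 + 11*n + 30)).

S(n) = (n**2 + 11*n + 10)/(20*(n**2 + 11*n + 30))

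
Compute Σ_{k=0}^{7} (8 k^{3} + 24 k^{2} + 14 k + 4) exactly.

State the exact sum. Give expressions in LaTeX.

Σ = 10056

Compute t_(k+1)/t_k: get (4*k**3 + 24*k**2 + 43*k + 25)/(4*k**3 + 12*k**2 + 7*k + 2).
Factor: A=1; B=1; C=k**3 + 3*k**2 + 7*k/4 + 1/2.
f must satisfy (1)·f(k+1) − (1)·f(k) = k**3 + 3*k**2 + 7*k/4 + 1/2.
Bound: deg f ≤ 4.
Solve for f: f(k) = k*(2*k**3 + 4*k**2 - 3*k + 1)/8 (degree 4 ≤ 4).
Then R = B(k−1)f/C = k*(2*k**3 + 4*k**2 - 3*k + 1)/(2*(4*k**3 + 12*k**2 + 7*k + 2)), so s_k = R(k)·t_k = k*(2*k**3 + 4*k**2 - 3*k + 1).
s_(k+1) − s_k = 8*k**3 + 24*k**2 + 14*k + 4 = t_k.
Telescoping: Σ = s_(8) − s_(0) = 10056 − (0) = 10056.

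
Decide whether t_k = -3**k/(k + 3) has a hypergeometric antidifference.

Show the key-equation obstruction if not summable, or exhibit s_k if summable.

No — t_k has no hypergeometric antidifference.

r(k) = 3*(k + 3)/(k + 4) after simplifying.
Gosper form: A/B · C(k+1)/C(k) with A=3*k + 9, B=k + 4, C=1.
Key eq: (3*k + 9)·f(k+1) = (k + 3)·f(k) + (1).
From deg A=1, deg B=1, deg C=0: d=-1.
Negative degree bound (-1): no f exists, t_k not Gosper-summable.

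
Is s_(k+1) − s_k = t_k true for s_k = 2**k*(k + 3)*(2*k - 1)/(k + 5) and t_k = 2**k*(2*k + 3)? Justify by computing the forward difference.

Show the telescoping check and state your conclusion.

Invalid: residual 2**(k + 1)*(-2*k**2 - 11*k - 16)/(k**2 + 11*k + 30) ≠ 0.

s_(k+1) = 2**(k + 1)*(k + 4)*(2*k + 1)/(k + 6)
s_(k+1) − s_k = 2**k*(2*k**3 + 21*k**2 + 71*k + 58)/(k**2 + 11*k + 30)
(s_(k+1) − s_k) − t_k = 2**(k + 1)*(-2*k**2 - 11*k - 16)/(k**2 + 11*k + 30)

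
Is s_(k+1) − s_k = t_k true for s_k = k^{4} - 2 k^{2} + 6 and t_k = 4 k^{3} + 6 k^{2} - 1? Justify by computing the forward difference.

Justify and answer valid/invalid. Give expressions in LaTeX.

Valid: the claim telescopes to t_k.

s_(k+1) = (k + 1)**4 - 2*(k + 1)**2 + 6
s_(k+1) − s_k = 4*k**3 + 6*k**2 - 1
(s_(k+1) − s_k) − t_k = 0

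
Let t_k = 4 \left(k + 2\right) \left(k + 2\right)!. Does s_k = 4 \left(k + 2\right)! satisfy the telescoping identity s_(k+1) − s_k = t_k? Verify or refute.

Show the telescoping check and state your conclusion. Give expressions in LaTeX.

s_(k+1) = 4*factorial(k + 3)
s_(k+1) − s_k = 4*(k + 2)*factorial(k + 2)
(s_(k+1) − s_k) − t_k = 0

valid (s_(k+1) − s_k reduces to t_k)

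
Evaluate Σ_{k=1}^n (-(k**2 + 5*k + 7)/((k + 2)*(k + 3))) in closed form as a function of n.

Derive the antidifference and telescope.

S(n) = n*(-3*n - 10)/(3*(n + 3))

t_(k+1)/t_k = (k + 2)*(5*k + (k + 1)**2 + 12)/((k + 4)*(k**2 + 5*k + 7)).
So A=k + 2 and B=k + 4, with C=k**2 + 5*k + 7.
Solve (k + 2)·f(k+1) − (k + 3)·f(k) = k**2 + 5*k + 7.
d = 2 from the (1,1,2) case.
Match coefficients ⇒ f(k) = k*(2*k + 5)/2.
Then R = B(k−1)f/C = k*(k + 3)*(2*k + 5)/(2*(k**2 + 5*k + 7)), so s_k = R(k)·t_k = k*(-2*k - 5)/(2*(k + 2)).
Check: Δs_k = (-k**2 - 5*k - 7)/(k**2 + 5*k + 6). ✓
s_(n+1) = (-2*n**2 - 9*n - 7)/(2*(n + 3)) and s_(1) = -7/6, so S(n) = n*(-3*n - 10)/(3*(n + 3)).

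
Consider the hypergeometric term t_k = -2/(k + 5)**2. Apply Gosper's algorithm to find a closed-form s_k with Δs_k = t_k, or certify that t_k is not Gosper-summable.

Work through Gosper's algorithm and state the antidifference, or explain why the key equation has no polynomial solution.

not Gosper-summable; s_k does not exist

t_(k+1)/t_k = (k + 5)**2/(k + 6)**2.
Take A(k)=k**2 + 10*k + 25, B(k)=k**2 + 12*k + 36, C(k)=1.
Set up (k**2 + 10*k + 25)·f(k+1) − (k**2 + 10*k + 25)·f(k) − (1) = 0.
From deg A=2, deg B=2, deg C=0: d=0.
Put f(k) = c0: A·f(k+1) − B(k−1)·f(k) − C = -1; need -1 = 0 — inconsistent ⇒ no f, not summable.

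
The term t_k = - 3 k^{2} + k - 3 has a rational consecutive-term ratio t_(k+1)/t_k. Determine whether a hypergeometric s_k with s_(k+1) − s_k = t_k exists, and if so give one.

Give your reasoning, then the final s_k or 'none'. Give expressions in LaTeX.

t_(k+1)/t_k = (-k + 3*(k + 1)**2 + 2)/(3*k**2 - k + 3).
Factor: A=1; B=1; C=k**2 - k/3 + 1.
f must satisfy (1)·f(k+1) − (1)·f(k) = k**2 - k/3 + 1.
d = 3 from the (0,0,2) case.
Solving with deg f ≤ 3: f(k) = k*(k**2 - 2*k + 4)/3.
R(k) = B(k−1)·f(k)/C(k) = k*(k**2 - 2*k + 4)/(3*k**2 - k + 3); s_k = R·t_k = k*(-k**2 + 2*k - 4).
Check: Δs_k = -3*k**2 + k - 3. ✓

s_k = k \left(- k^{2} + 2 k - 4\right)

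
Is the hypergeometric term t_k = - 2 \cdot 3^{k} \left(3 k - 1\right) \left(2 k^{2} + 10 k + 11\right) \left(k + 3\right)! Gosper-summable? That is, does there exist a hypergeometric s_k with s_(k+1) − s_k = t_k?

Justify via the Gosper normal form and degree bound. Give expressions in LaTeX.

Yes. s_k = 2 \cdot 3^{k} \left(- 2 k^{2} + 2 k + 1\right) \left(k + 3\right)!.

Ratio r(k) = 3*(6*k**4 + 70*k**3 + 281*k**2 + 434*k + 184)/(6*k**3 + 28*k**2 + 23*k - 11).
Gosper form: A/B · C(k+1)/C(k) with A=3*k + 12, B=1, C=k**3 + 14*k**2/3 + 23*k/6 - 11/6.
f must satisfy (3*k + 12)·f(k+1) − (1)·f(k) = k**3 + 14*k**2/3 + 23*k/6 - 11/6.
Bound: deg f ≤ 2.
Solve for f: f(k) = (2*k**2 - 2*k - 1)/6 (degree 2 ≤ 2).
So s_k = (B(k−1)f/C)·t_k = ((2*k**2 - 2*k - 1)/((3*k - 1)*(2*k**2 + 10*k + 11)))·t_k = 2*3**k*(-2*k**2 + 2*k + 1)*factorial(k + 3).
s_(k+1) − s_k = -2*3**k*(3*k - 1)*(2*k**2 + 10*k + 11)*factorial(k + 3) = t_k.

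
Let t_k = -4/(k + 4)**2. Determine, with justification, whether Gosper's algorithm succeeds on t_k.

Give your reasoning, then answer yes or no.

No; the coefficient equations for f are inconsistent.

Step 1: r(k) = (k + 4)**2/(k + 5)**2.
So A=k**2 + 8*k + 16 and B=k**2 + 10*k + 25, with C=1.
f must satisfy (k**2 + 8*k + 16)·f(k+1) − (k**2 + 8*k + 16)·f(k) = 1.
d = 0 from the (2,2,0) case.
Generic f = c0 gives residual -1; -1 = 0 cannot hold, so t_k is not Gosper-summable.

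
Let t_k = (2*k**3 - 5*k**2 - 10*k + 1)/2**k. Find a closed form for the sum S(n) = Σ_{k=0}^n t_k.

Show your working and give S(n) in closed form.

The ratio is (2*k**3 + k**2 - 14*k - 12)/(2*(2*k**3 - 5*k**2 - 10*k + 1)).
Take A(k)=1/2, B(k)=1, C(k)=k**3 - 5*k**2/2 - 5*k + 1/2.
Key eq: (1/2)·f(k+1) = (1)·f(k) + (k**3 - 5*k**2/2 - 5*k + 1/2).
From deg A=0, deg B=0, deg C=3: d=3.
Solve for f: f(k) = -2*k**3 - k**2 + 2*k - 2 (degree 3 ≤ 3).
So s_k = (B(k−1)f/C)·t_k = (-2*(2*k**3 + k**2 - 2*k + 2)/(2*k**3 - 5*k**2 - 10*k + 1))·t_k = 2**(1 - k)*(-2*k**3 - k**2 + 2*k - 2).
Verify: (2*k**3 - 5*k**2 - 10*k + 1)/2**k matches t_k.
Evaluate: s_(n+1) = (-2*n**3 - 7*n**2 - 6*n - 3)/2**n; subtract s_(0) = -4 ⇒ S(n) = (2**(n + 2) - 2*n**3 - 7*n**2 - 6*n - 3)/2**n.

S(n) = (2**(n + 2) - 2*n**3 - 7*n**2 - 6*n - 3)/2**n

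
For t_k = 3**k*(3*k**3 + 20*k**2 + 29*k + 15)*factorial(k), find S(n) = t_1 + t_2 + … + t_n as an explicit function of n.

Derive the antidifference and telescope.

Compute t_(k+1)/t_k: get 3*(3*k**4 + 32*k**3 + 107*k**2 + 145*k + 67)/(3*k**3 + 20*k**2 + 29*k + 15).
Gosper form: A/B · C(k+1)/C(k) with A=3*k + 3, B=1, C=k**3 + 20*k**2/3 + 29*k/3 + 5.
Set up (3*k + 3)·f(k+1) − (1)·f(k) − (k**3 + 20*k**2/3 + 29*k/3 + 5) = 0.
Degrees (1,0,3) ⇒ d ≤ 2.
Solving with deg f ≤ 2: f(k) = k*(k + 4)/3.
Get s_k = R·t_k = 3**k*k*(k + 4)*factorial(k) with R(k) = B(k−1)f(k)/C(k) = k*(k + 4)/(3*k**3 + 20*k**2 + 29*k + 15).
Δs = 3**k*(3*k**3 + 20*k**2 + 29*k + 15)*factorial(k), as required.
Σ_(k=1)^n t_k = s_(n+1) − s_(1) = (3**(n + 1)*(n + 1)*(n + 5)*factorial(n + 1)) − (15), i.e. 3*3**n*n**3*factorial(n) + 21*3**n*n**2*factorial(n) + 33*3**n*n*factorial(n) + 15*3**n*factorial(n) - 15.

S(n) = 3*3**n*n**3*factorial(n) + 21*3**n*n**2*factorial(n) + 33*3**n*n*factorial(n) + 15*3**n*factorial(n) - 15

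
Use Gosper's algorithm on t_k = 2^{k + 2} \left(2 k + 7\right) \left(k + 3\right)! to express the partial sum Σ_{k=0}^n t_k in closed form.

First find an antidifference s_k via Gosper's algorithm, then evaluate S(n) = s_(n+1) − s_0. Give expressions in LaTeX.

Step 1: r(k) = 2*(k + 4)*(2*k + 9)/(2*k + 7).
Normal form (A,B,C) = (2*k + 8, 1, k + 7/2).
Set up (2*k + 8)·f(k+1) − (1)·f(k) − (k + 7/2) = 0.
Bound: deg f ≤ 0.
A polynomial solution: f(k) = 1/2.
Then R = B(k−1)f/C = 1/(2*k + 7), so s_k = R(k)·t_k = 2**(k + 2)*factorial(k + 3).
s_(k+1) − s_k = 2**(k + 2)*(2*k + 7)*factorial(k + 3) = t_k.
Σ_(k=0)^n t_k = s_(n+1) − s_(0) = (2**(n + 3)*factorial(n + 4)) − (24), i.e. 8*2**n*factorial(n + 4) - 24.

S(n) = 8 \cdot 2^{n} \left(n + 4\right)! - 24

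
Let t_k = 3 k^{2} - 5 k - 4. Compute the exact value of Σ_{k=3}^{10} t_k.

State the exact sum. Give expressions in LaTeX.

Step 1: r(k) = (3*k**2 + k - 6)/(3*k**2 - 5*k - 4).
A = 1, B = 1, C = k**2 - 5*k/3 - 4/3.
Solve (1)·f(k+1) − (1)·f(k) = k**2 - 5*k/3 - 4/3.
deg f ≤ 3 (via 0,0,2).
Solve for f: f(k) = k*(k**2 - 4*k - 1)/3 (degree 3 ≤ 3).
Get s_k = R·t_k = k*(k**2 - 4*k - 1) with R(k) = B(k−1)f(k)/C(k) = k*(k**2 - 4*k - 1)/(3*k**2 - 5*k - 4).
Verify: 3*k**2 - 5*k - 4 matches t_k.
Sum = s_(11) − s_(3); s_(11) = 836, s_(3) = -12 ⇒ 848.

Σ = 848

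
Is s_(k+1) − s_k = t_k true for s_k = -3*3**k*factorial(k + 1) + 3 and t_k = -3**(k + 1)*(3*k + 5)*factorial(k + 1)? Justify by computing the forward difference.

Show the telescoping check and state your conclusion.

Valid — Δs_k = t_k.

s_(k+1) = -3*3**(k + 1)*factorial(k + 2) + 3
s_(k+1) − s_k = -3**(k + 1)*(3*k + 5)*factorial(k + 1)
(s_(k+1) − s_k) − t_k = 0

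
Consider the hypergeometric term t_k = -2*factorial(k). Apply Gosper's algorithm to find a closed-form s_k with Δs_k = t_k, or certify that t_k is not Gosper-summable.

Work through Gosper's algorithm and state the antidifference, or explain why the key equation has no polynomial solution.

The ratio is k + 1.
Normal form (A,B,C) = (k + 1, 1, 1).
f must satisfy (k + 1)·f(k+1) − (1)·f(k) = 1.
deg f ≤ -1 (via 1,0,0).
Bound -1 < 0, so the key equation has no polynomial solution.

none (Gosper's algorithm certifies no s_k)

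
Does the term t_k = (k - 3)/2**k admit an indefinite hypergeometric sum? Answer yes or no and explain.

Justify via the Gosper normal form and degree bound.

Yes. s_k = 2**(1 - k)*(2 - k).

t_(k+1)/t_k = (k - 2)/(2*(k - 3)).
So A=1/2 and B=1, with C=k - 3.
Need (1/2)·f(k+1) − (1)·f(k) = k - 3.
Bound: deg f ≤ 1.
Solve for f: f(k) = -2*(k - 2) (degree 1 ≤ 1).
Get s_k = R·t_k = 2**(1 - k)*(2 - k) with R(k) = B(k−1)f(k)/C(k) = -2*(k - 2)/(k - 3).
s_(k+1) − s_k = (k - 3)/2**k = t_k.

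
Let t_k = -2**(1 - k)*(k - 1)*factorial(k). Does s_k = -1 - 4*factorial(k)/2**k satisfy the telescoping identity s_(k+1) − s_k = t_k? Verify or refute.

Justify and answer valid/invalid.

Valid — Δs_k = t_k.

s_(k+1) = -(2**k + 2*k*factorial(k) + 2*factorial(k))/2**k
s_(k+1) − s_k = -2**(1 - k)*(k - 1)*factorial(k)
(s_(k+1) − s_k) − t_k = 0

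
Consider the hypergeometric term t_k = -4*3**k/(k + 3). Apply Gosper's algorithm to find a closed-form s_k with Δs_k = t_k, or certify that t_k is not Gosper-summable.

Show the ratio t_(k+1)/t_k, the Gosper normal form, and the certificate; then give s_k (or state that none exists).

t_(k+1)/t_k = 3*(k + 3)/(k + 4).
Normal form (A,B,C) = (3*k + 9, k + 4, 1).
Key eq: (3*k + 9)·f(k+1) = (k + 3)·f(k) + (1).
d = -1 from the (1,1,0) case.
Bound -1 < 0, so the key equation has no polynomial solution.

no hypergeometric antidifference exists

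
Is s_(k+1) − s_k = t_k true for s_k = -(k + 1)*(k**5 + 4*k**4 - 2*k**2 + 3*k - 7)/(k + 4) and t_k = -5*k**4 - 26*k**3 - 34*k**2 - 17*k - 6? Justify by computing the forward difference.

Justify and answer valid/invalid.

Invalid: residual 3*(4*k**5 + 42*k**4 + 138*k**3 + 155*k**2 + 71*k + 31)/(k**2 + 9*k + 20) ≠ 0.

s_(k+1) = -(k + 2)*(3*k + (k + 1)**5 + 4*(k + 1)**4 - 2*(k + 1)**2 - 4)/(k + 5)
s_(k+1) − s_k = (-5*k**6 - 59*k**5 - 242*k**4 - 429*k**3 - 374*k**2 - 181*k - 27)/(k**2 + 9*k + 20)
(s_(k+1) − s_k) − t_k = 3*(4*k**5 + 42*k**4 + 138*k**3 + 155*k**2 + 71*k + 31)/(k**2 + 9*k + 20)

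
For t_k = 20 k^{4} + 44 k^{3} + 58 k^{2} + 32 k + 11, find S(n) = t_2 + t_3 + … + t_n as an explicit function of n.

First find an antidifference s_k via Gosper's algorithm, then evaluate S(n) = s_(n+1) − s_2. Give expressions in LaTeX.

The ratio is (20*k**4 + 124*k**3 + 310*k**2 + 360*k + 165)/(20*k**4 + 44*k**3 + 58*k**2 + 32*k + 11).
Gosper form: A/B · C(k+1)/C(k) with A=1, B=1, C=k**4 + 11*k**3/5 + 29*k**2/10 + 8*k/5 + 11/20.
f must satisfy (1)·f(k+1) − (1)·f(k) = k**4 + 11*k**3/5 + 29*k**2/10 + 8*k/5 + 11/20.
From deg A=0, deg B=0, deg C=4: d=5.
Solve for f: f(k) = k*(4*k**4 + k**3 + 4*k**2 - 2*k + 4)/20 (degree 5 ≤ 5).
Get s_k = R·t_k = k*(4*k**4 + k**3 + 4*k**2 - 2*k + 4) with R(k) = B(k−1)f(k)/C(k) = k*(4*k**4 + k**3 + 4*k**2 - 2*k + 4)/(20*k**4 + 44*k**3 + 58*k**2 + 32*k + 11).
Check: Δs_k = 20*k**4 + 44*k**3 + 58*k**2 + 32*k + 11. ✓
Telescope: S(n) = s_(n+1) − s_(2) = 4*n**5 + 21*n**4 + 48*n**3 + 56*n**2 + 36*n + 11 − (176) = 4*n**5 + 21*n**4 + 48*n**3 + 56*n**2 + 36*n - 165.

S(n) = 4 n^{5} + 21 n^{4} + 48 n^{3} + 56 n^{2} + 36 n - 165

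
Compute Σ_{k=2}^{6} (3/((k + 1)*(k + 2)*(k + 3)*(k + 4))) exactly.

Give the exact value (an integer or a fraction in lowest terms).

Σ = 11/720

Step 1: r(k) = (k + 1)/(k + 5).
So A=k + 1 and B=k + 5, with C=1.
Key eq: (k + 1)·f(k+1) = (k + 4)·f(k) + (1).
Bound: deg f ≤ 3.
A polynomial solution: f(k) = k*(k**2 + 6*k + 11)/18.
So s_k = (B(k−1)f/C)·t_k = (k*(k + 4)*(k**2 + 6*k + 11)/18)·t_k = k*(k**2 + 6*k + 11)/(6*(k + 1)*(k + 2)*(k + 3)).
s_(k+1) − s_k = 3/(k**4 + 10*k**3 + 35*k**2 + 50*k + 24) = t_k.
Telescoping: Σ = s_(7) − s_(2) = 119/720 − (3/20) = 11/720.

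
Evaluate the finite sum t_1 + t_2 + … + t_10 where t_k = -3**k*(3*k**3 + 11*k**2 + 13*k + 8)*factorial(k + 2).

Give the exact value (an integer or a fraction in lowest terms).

Σ = -122443883955993582

The ratio is 3*(3*k**4 + 29*k**3 + 104*k**2 + 167*k + 105)/(3*k**3 + 11*k**2 + 13*k + 8).
A = 3*k + 9, B = 1, C = k**3 + 11*k**2/3 + 13*k/3 + 8/3.
Set up (3*k + 9)·f(k+1) − (1)·f(k) − (k**3 + 11*k**2/3 + 13*k/3 + 8/3) = 0.
Bound: deg f ≤ 2.
Match coefficients ⇒ f(k) = (k**2 - k + 1)/3.
R(k) = B(k−1)·f(k)/C(k) = (k**2 - k + 1)/(3*k**3 + 11*k**2 + 13*k + 8); s_k = R·t_k = -3**k*(k**2 - k + 1)*factorial(k + 2).
s_(k+1) − s_k = -3**k*(3*k**3 + 11*k**2 + 13*k + 8)*factorial(k + 2) = t_k.
Σ_(k=1)^(10) t_k = s_(11) − s_(1) = -122443883955993600 − (-18) = -122443883955993582.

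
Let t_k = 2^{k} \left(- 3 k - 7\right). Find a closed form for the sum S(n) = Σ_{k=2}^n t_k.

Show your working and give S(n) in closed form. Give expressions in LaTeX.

S(n) = - 6 \cdot 2^{n} n - 8 \cdot 2^{n} + 28

Ratio r(k) = 2*(3*k + 10)/(3*k + 7).
Gosper form: A/B · C(k+1)/C(k) with A=2, B=1, C=k + 7/3.
Set up (2)·f(k+1) − (1)·f(k) − (k + 7/3) = 0.
d = 1 from the (0,0,1) case.
Solving with deg f ≤ 1: f(k) = (3*k + 1)/3.
R(k) = B(k−1)·f(k)/C(k) = (3*k + 1)/(3*k + 7); s_k = R·t_k = 2**k*(-3*k - 1).
Verify: 2**k*(-3*k - 7) matches t_k.
Telescope: S(n) = s_(n+1) − s_(2) = 2**(n + 1)*(-3*n - 4) − (-28) = -6*2**n*n - 8*2**n + 28.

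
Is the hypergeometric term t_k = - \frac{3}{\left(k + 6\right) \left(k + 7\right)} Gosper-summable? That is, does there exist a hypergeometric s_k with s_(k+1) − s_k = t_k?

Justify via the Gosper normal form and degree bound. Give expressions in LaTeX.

Yes. s_k = - \frac{k}{2 k + 12}.

r(k) = (k + 6)/(k + 8) after simplifying.
Gosper form: A/B · C(k+1)/C(k) with A=k + 6, B=k + 8, C=1.
f must satisfy (k + 6)·f(k+1) − (k + 7)·f(k) = 1.
deg f ≤ 1 (via 1,1,0).
Solve for f: f(k) = k/6 (degree 1 ≤ 1).
Then R = B(k−1)f/C = k*(k + 7)/6, so s_k = R(k)·t_k = -k/(2*k + 12).
s_(k+1) − s_k = -3/(k**2 + 13*k + 42) = t_k.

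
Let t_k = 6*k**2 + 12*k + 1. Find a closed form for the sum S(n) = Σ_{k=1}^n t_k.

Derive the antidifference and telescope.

S(n) = n*(2*n**2 + 9*n + 8)

Ratio r(k) = (6*k**2 + 24*k + 19)/(6*k**2 + 12*k + 1).
Factor: A=1; B=1; C=k**2 + 2*k + 1/6.
Solve (1)·f(k+1) − (1)·f(k) = k**2 + 2*k + 1/6.
d = 3 from the (0,0,2) case.
A polynomial solution: f(k) = k*(2*k**2 + 3*k - 4)/6.
Get s_k = R·t_k = k*(2*k**2 + 3*k - 4) with R(k) = B(k−1)f(k)/C(k) = k*(2*k**2 + 3*k - 4)/(6*k**2 + 12*k + 1).
s_(k+1) − s_k = 6*k**2 + 12*k + 1 = t_k.
Evaluate: s_(n+1) = 2*n**3 + 9*n**2 + 8*n + 1; subtract s_(1) = 1 ⇒ S(n) = n*(2*n**2 + 9*n + 8).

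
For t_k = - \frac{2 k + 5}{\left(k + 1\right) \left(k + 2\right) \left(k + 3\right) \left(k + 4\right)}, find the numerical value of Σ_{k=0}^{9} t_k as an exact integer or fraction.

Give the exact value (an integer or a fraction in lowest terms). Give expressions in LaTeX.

Step 1: r(k) = (k + 1)*(2*k + 7)/((k + 5)*(2*k + 5)).
So A=k + 1 and B=k + 5, with C=k + 5/2.
Key eq: (k + 1)·f(k+1) = (k + 4)·f(k) + (k + 5/2).
Degrees (1,1,1) ⇒ d ≤ 3.
A polynomial solution: f(k) = k*(k + 2)*(k + 4)/6.
Certificate R = B(k−1)f/C = k*(k + 2)*(k + 4)**2/(3*(2*k + 5)) gives s_k = k*(-k - 4)/(3*(k**2 + 4*k + 3)).
Verify: (-2*k - 5)/(k**4 + 10*k**3 + 35*k**2 + 50*k + 24) matches t_k.
Telescoping: Σ = s_(10) − s_(0) = -140/429 − (0) = -140/429.

Σ = -140/429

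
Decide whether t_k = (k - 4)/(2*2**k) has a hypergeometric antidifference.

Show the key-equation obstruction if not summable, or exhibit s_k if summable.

Step 1: r(k) = (k - 3)/(2*(k - 4)).
A = 1/2, B = 1, C = k - 4.
Solve (1/2)·f(k+1) − (1)·f(k) = k - 4.
deg f ≤ 1 (via 0,0,1).
Coefficient equations give f(k) = -2*(k - 3).
Certificate R = B(k−1)f/C = -2*(k - 3)/(k - 4) gives s_k = (3 - k)/2**k.
Δs = (k - 4)/(2*2**k), as required.

Yes. s_k = (3 - k)/2**k.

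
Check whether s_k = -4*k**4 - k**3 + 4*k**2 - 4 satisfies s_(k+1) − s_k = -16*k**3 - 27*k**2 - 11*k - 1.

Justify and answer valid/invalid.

s_(k+1) = -4*(k + 1)**4 - (k + 1)**3 + 4*(k + 1)**2 - 4
s_(k+1) − s_k = -16*k**3 - 27*k**2 - 11*k - 1
(s_(k+1) − s_k) − t_k = 0

Valid: the claim telescopes to t_k.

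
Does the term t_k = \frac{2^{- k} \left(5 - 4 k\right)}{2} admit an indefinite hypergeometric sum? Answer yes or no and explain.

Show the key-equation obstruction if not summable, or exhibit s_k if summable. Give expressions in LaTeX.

Ratio r(k) = (4*k - 1)/(2*(4*k - 5)).
Normal form (A,B,C) = (1/2, 1, k - 5/4).
f must satisfy (1/2)·f(k+1) − (1)·f(k) = k - 5/4.
From deg A=0, deg B=0, deg C=1: d=1.
Solve for f: f(k) = -(4*k - 1)/2 (degree 1 ≤ 1).
R(k) = B(k−1)·f(k)/C(k) = -2*(4*k - 1)/(4*k - 5); s_k = R·t_k = (4*k - 1)/2**k.
Verify: (5 - 4*k)/(2*2**k) matches t_k.

Yes. s_k = 2^{- k} \left(4 k - 1\right).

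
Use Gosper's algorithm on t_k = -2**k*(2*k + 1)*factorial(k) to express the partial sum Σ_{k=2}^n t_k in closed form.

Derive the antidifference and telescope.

t_(k+1)/t_k = 2*(k + 1)*(2*k + 3)/(2*k + 1).
A = 2*k + 2, B = 1, C = k + 1/2.
Solve (2*k + 2)·f(k+1) − (1)·f(k) = k + 1/2.
Bound: deg f ≤ 0.
Solving with deg f ≤ 0: f(k) = 1/2.
Certificate R = B(k−1)f/C = 1/(2*k + 1) gives s_k = -2**k*factorial(k).
Verify: -2**k*(2*k + 1)*factorial(k) matches t_k.
Telescope: S(n) = s_(n+1) − s_(2) = -2**(n + 1)*factorial(n + 1) − (-8) = -2*2**n*factorial(n + 1) + 8.

S(n) = -2*2**n*factorial(n + 1) + 8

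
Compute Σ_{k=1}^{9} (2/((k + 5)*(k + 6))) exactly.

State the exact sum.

Σ = 1/5

Step 1: r(k) = (k + 5)/(k + 7).
Take A(k)=k + 5, B(k)=k + 7, C(k)=1.
f must satisfy (k + 5)·f(k+1) − (k + 6)·f(k) = 1.
d = 1 from the (1,1,0) case.
A polynomial solution: f(k) = k/5.
Certificate R = B(k−1)f/C = k*(k + 6)/5 gives s_k = 2*k/(5*(k + 5)).
Δs = 2/(k**2 + 11*k + 30), as required.
Sum = s_(10) − s_(1); s_(10) = 4/15, s_(1) = 1/15 ⇒ 1/5.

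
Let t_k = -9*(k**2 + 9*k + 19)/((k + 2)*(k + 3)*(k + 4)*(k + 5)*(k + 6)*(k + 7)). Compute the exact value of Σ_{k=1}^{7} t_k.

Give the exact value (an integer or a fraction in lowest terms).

Σ = -3/112

Step 1: r(k) = (k + 2)*(9*k + (k + 1)**2 + 28)/((k + 8)*(k**2 + 9*k + 19)).
Factor: A=k + 2; B=k + 8; C=k**2 + 9*k + 19.
Key eq: (k + 2)·f(k+1) = (k + 7)·f(k) + (k**2 + 9*k + 19).
From deg A=1, deg B=1, deg C=2: d=5.
Match coefficients ⇒ f(k) = k*(k + 3)*(k + 5)*(k**2 + 12*k + 44)/144.
Then R = B(k−1)f/C = k*(k + 3)*(k + 5)*(k + 7)*(k**2 + 12*k + 44)/(144*(k**2 + 9*k + 19)), so s_k = R(k)·t_k = k*(-k**2 - 12*k - 44)/(16*(k**3 + 12*k**2 + 44*k + 48)).
s_(k+1) − s_k = 9*(-k**2 - 9*k - 19)/(k**6 + 27*k**5 + 295*k**4 + 1665*k**3 + 5104*k**2 + 8028*k + 5040) = t_k.
Evaluate s at k=8 and k=1: -17/280 and -19/560; difference -3/112.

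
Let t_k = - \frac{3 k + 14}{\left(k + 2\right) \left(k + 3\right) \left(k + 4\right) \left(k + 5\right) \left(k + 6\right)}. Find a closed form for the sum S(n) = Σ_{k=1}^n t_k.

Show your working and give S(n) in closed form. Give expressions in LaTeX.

The ratio is (k + 2)*(3*k + 17)/((k + 7)*(3*k + 14)).
Take A(k)=k + 2, B(k)=k + 7, C(k)=k + 14/3.
Key eq: (k + 2)·f(k+1) = (k + 6)·f(k) + (k + 14/3).
Degrees (1,1,1) ⇒ d ≤ 4.
Coefficient equations give f(k) = k*(k + 4)*(k**2 + 10*k + 31)/90.
Get s_k = R·t_k = k*(-k**2 - 10*k - 31)/(30*(k**3 + 10*k**2 + 31*k + 30)) with R(k) = B(k−1)f(k)/C(k) = k*(k + 4)*(k + 6)*(k**2 + 10*k + 31)/(30*(3*k + 14)).
s_(k+1) − s_k = (-3*k - 14)/(k**5 + 20*k**4 + 155*k**3 + 580*k**2 + 1044*k + 720) = t_k.
Telescope: S(n) = s_(n+1) − s_(1) = (-n**3 - 13*n**2 - 54*n - 42)/(30*(n**3 + 13*n**2 + 54*n + 72)) − (-7/360) = n*(-n**2 - 13*n - 54)/(72*(n**3 + 13*n**2 + 54*n + 72)).

S(n) = \frac{n \left(- n^{2} - 13 n - 54\right)}{72 \left(n^{3} + 13 n^{2} + 54 n + 72\right)}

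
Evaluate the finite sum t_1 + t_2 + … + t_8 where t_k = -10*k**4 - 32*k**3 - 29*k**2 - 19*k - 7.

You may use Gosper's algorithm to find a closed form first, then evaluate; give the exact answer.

Σ = -135848

The ratio is (10*k**4 + 72*k**3 + 185*k**2 + 213*k + 97)/(10*k**4 + 32*k**3 + 29*k**2 + 19*k + 7).
Factor: A=1; B=1; C=k**4 + 16*k**3/5 + 29*k**2/10 + 19*k/10 + 7/10.
Solve (1)·f(k+1) − (1)·f(k) = k**4 + 16*k**3/5 + 29*k**2/10 + 19*k/10 + 7/10.
d = 5 from the (0,0,4) case.
A polynomial solution: f(k) = k*(2*k**4 + 3*k**3 - 3*k**2 + 3*k + 2)/10.
Get s_k = R·t_k = k*(-2*k**4 - 3*k**3 + 3*k**2 - 3*k - 2) with R(k) = B(k−1)f(k)/C(k) = k*(2*k**4 + 3*k**3 - 3*k**2 + 3*k + 2)/(10*k**4 + 32*k**3 + 29*k**2 + 19*k + 7).
Check: Δs_k = -10*k**4 - 32*k**3 - 29*k**2 - 19*k - 7. ✓
Sum = s_(9) − s_(1); s_(9) = -135855, s_(1) = -7 ⇒ -135848.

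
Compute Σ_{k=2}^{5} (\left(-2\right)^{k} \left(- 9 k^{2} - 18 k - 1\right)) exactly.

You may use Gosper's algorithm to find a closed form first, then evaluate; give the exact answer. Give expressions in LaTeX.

Σ = 7436

r(k) = 2*(-9*k**2 - 36*k - 28)/(9*k**2 + 18*k + 1) after simplifying.
Take A(k)=-2, B(k)=1, C(k)=k**2 + 2*k + 1/9.
Need (-2)·f(k+1) − (1)·f(k) = k**2 + 2*k + 1/9.
Degrees (0,0,2) ⇒ d ≤ 2.
Coefficient equations give f(k) = -(3*k**2 + 2*k - 3)/9.
R(k) = B(k−1)·f(k)/C(k) = -(3*k**2 + 2*k - 3)/(9*k**2 + 18*k + 1); s_k = R·t_k = (-2)**k*(3*k**2 + 2*k - 3).
Verify: (-2)**k*(-9*k**2 - 18*k - 1) matches t_k.
Evaluate s at k=6 and k=2: 7488 and 52; difference 7436.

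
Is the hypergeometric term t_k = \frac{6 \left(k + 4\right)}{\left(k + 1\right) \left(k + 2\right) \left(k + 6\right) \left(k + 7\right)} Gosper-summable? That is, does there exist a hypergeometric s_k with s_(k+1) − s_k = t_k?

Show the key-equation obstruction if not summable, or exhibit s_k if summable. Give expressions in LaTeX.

Yes. s_k = \frac{k \left(k + 7\right)}{2 \left(k^{2} + 7 k + 6\right)}.

Step 1: r(k) = (k + 1)*(k + 5)*(k + 6)/((k + 3)*(k + 4)*(k + 8)).
Take A(k)=k + 1, B(k)=k + 8, C(k)=k**4 + 16*k**3 + 95*k**2 + 248*k + 240.
Set up (k + 1)·f(k+1) − (k + 7)·f(k) − (k**4 + 16*k**3 + 95*k**2 + 248*k + 240) = 0.
Degrees (1,1,4) ⇒ d ≤ 6.
Solve for f: f(k) = k*(k + 2)*(k + 3)*(k + 4)*(k + 5)*(k + 7)/12 (degree 6 ≤ 6).
Then R = B(k−1)f/C = k*(k + 2)*(k + 7)**2/(12*(k + 4)), so s_k = R(k)·t_k = k*(k + 7)/(2*(k**2 + 7*k + 6)).
Verify: 6*(k + 4)/(k**4 + 16*k**3 + 83*k**2 + 152*k + 84) matches t_k.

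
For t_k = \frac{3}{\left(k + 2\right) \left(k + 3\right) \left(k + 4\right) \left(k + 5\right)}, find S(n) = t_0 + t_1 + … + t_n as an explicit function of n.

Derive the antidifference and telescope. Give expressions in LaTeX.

S(n) = \frac{n^{3} + 12 n^{2} + 47 n + 36}{24 \left(n^{3} + 12 n^{2} + 47 n + 60\right)}

Step 1: r(k) = (k + 2)/(k + 6).
Normal form (A,B,C) = (k + 2, k + 6, 1).
Need (k + 2)·f(k+1) − (k + 5)·f(k) = 1.
d = 3 from the (1,1,0) case.
Match coefficients ⇒ f(k) = k*(k**2 + 9*k + 26)/72.
Certificate R = B(k−1)f/C = k*(k + 5)*(k**2 + 9*k + 26)/72 gives s_k = k*(k**2 + 9*k + 26)/(24*(k + 2)*(k + 3)*(k + 4)).
s_(k+1) − s_k = 3/(k**4 + 14*k**3 + 71*k**2 + 154*k + 120) = t_k.
Σ_(k=0)^n t_k = s_(n+1) − s_(0) = ((n**3 + 12*n**2 + 47*n + 36)/(24*(n**3 + 12*n**2 + 47*n + 60))) − (0), i.e. (n**3 + 12*n**2 + 47*n + 36)/(24*(n**3 + 12*n**2 + 47*n + 60)).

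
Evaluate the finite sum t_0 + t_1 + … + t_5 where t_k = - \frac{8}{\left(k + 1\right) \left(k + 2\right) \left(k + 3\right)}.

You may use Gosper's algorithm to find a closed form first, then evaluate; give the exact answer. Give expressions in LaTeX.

Step 1: r(k) = (k + 1)/(k + 4).
Take A(k)=k + 1, B(k)=k + 4, C(k)=1.
Solve (k + 1)·f(k+1) − (k + 3)·f(k) = 1.
d = 2 from the (1,1,0) case.
Solving with deg f ≤ 2: f(k) = k*(k + 3)/4.
So s_k = (B(k−1)f/C)·t_k = (k*(k + 3)**2/4)·t_k = 2*k*(-k - 3)/((k + 1)*(k + 2)).
Check: Δs_k = -8/(k**3 + 6*k**2 + 11*k + 6). ✓
Sum = s_(6) − s_(0); s_(6) = -27/14, s_(0) = 0 ⇒ -27/14.

Σ = -27/14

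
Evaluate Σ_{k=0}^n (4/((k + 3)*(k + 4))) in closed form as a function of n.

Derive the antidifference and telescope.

Step 1: r(k) = (k + 3)/(k + 5).
Factor: A=k + 3; B=k + 5; C=1.
Solve (k + 3)·f(k+1) − (k + 4)·f(k) = 1.
d = 1 from the (1,1,0) case.
Solve for f: f(k) = k/3 (degree 1 ≤ 1).
R(k) = B(k−1)·f(k)/C(k) = k*(k + 4)/3; s_k = R·t_k = 4*k/(3*(k + 3)).
Verify: 4/(k**2 + 7*k + 12) matches t_k.
s_(n+1) = 4*(n + 1)/(3*(n + 4)) and s_(0) = 0, so S(n) = 4*(n + 1)/(3*(n + 4)).

S(n) = 4*(n + 1)/(3*(n + 4))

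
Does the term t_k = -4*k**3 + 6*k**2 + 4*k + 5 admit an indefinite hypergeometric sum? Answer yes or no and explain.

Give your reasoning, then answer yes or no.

r(k) = (4*k**3 + 6*k**2 - 4*k - 11)/(4*k**3 - 6*k**2 - 4*k - 5) after simplifying.
Normal form (A,B,C) = (1, 1, k**3 - 3*k**2/2 - k - 5/4).
Need (1)·f(k+1) − (1)·f(k) = k**3 - 3*k**2/2 - k - 5/4.
d = 4 from the (0,0,3) case.
Solving with deg f ≤ 4: f(k) = k*(k**3 - 4*k**2 + 2*k - 4)/4.
Get s_k = R·t_k = k*(-k**3 + 4*k**2 - 2*k + 4) with R(k) = B(k−1)f(k)/C(k) = k*(k**3 - 4*k**2 + 2*k - 4)/(4*k**3 - 6*k**2 - 4*k - 5).
Δs = -4*k**3 + 6*k**2 + 4*k + 5, as required.

Yes. s_k = k*(-k**3 + 4*k**2 - 2*k + 4).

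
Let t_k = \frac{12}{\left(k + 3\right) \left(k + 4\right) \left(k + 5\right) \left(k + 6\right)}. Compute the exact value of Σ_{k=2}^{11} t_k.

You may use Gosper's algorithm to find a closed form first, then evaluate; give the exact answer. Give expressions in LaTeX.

Step 1: r(k) = (k + 3)/(k + 7).
Factor: A=k + 3; B=k + 7; C=1.
Solve (k + 3)·f(k+1) − (k + 6)·f(k) = 1.
Degrees (1,1,0) ⇒ d ≤ 3.
Solve for f: f(k) = k*(k**2 + 12*k + 47)/180 (degree 3 ≤ 3).
R(k) = B(k−1)·f(k)/C(k) = k*(k + 6)*(k**2 + 12*k + 47)/180; s_k = R·t_k = k*(k**2 + 12*k + 47)/(15*(k + 3)*(k + 4)*(k + 5)).
Check: Δs_k = 12/(k**4 + 18*k**3 + 119*k**2 + 342*k + 360). ✓
Sum = s_(12) − s_(2); s_(12) = 67/1020, s_(2) = 1/21 ⇒ 43/2380.

Σ = 43/2380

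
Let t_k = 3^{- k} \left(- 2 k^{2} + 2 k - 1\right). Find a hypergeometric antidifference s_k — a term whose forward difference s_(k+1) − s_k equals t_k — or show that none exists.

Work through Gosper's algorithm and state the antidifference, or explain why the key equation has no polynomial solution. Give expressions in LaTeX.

s_k = 3^{1 - k} \left(k^{2} + 1\right)

Compute t_(k+1)/t_k: get (2*k**2 + 2*k + 1)/(3*(2*k**2 - 2*k + 1)).
So A=1/3 and B=1, with C=k**2 - k + 1/2.
Key eq: (1/3)·f(k+1) = (1)·f(k) + (k**2 - k + 1/2).
Bound: deg f ≤ 2.
Solve for f: f(k) = -3*(k**2 + 1)/2 (degree 2 ≤ 2).
So s_k = (B(k−1)f/C)·t_k = (-3*(k**2 + 1)/(2*k**2 - 2*k + 1))·t_k = 3**(1 - k)*(k**2 + 1).
Verify: (-2*k**2 + 2*k - 1)/3**k matches t_k.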